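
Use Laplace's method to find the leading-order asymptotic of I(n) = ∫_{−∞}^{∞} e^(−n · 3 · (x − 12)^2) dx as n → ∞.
I(n) = sqrt(π/(3n))

Here φ(x) = 3 · (x − 12)^2 has its unique minimum at x* = 12 with φ(x*) = 0 and φ''(x*) = 6. Laplace's method gives
  I(n) ~ e^(−n φ(x*)) · sqrt(2π / (n · φ''(x*))) = sqrt(2π / (6n)) = sqrt(π/(3n)).
This is exact: substituting u = (x − 12)·sqrt(3n) gives I(n) = (1/sqrt(3n)) ∫_{−∞}^{∞} e^(−u^2) du = sqrt(π/(3n)).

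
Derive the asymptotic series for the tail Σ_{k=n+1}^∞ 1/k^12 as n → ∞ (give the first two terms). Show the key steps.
Σ_{k>n} 1/k^12 = 1/(11 · n^11) − 1/(2 · n^12) + O(1/n^13)

Compare to the integral: ∫_{n}^∞ x^(−12) dx = [−x^(−11)/11]_{n}^∞ = 1/((12−1)·n^11). The Euler-Maclaurin correction adds −f(n)/2 = −1/(2·n^12). Euler-Maclaurin then gives
  Σ_{k>n} 1/k^12 = ∫_{n}^∞ dx/x^12 − 1/(2·n^12) + O(1/n^13).
(Equivalently this is ζ(12) − Σ_{k≤n} 1/k^12.)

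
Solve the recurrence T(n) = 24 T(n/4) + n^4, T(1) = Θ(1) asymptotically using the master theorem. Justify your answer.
T(n) = Θ(n^4)

log_4 24 ≈ 2.292. f(n) = n^4 dominates n^(log_4 24) since 4 > 2.292, and the regularity condition a·f(n/b) = 24·(n/4)^4 = (24/256)·n^4 ≤ c·f(n) holds with c = 24/256 ≈ 0.0938 < 1. So this is Case 3: T(n) = Θ(f(n)) = Θ(n^4).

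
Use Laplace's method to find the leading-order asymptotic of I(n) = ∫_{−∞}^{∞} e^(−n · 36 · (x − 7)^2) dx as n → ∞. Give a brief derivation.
I(n) = sqrt(π/(36n))

Here φ(x) = 36 · (x − 7)^2 has its unique minimum at x* = 7 with φ(x*) = 0 and φ''(x*) = 72. Laplace's method gives
  I(n) ~ e^(−n φ(x*)) · sqrt(2π / (n · φ''(x*))) = sqrt(2π / (72n)) = sqrt(π/(36n)).
This is exact: substituting u = (x − 7)·sqrt(36n) gives I(n) = (1/sqrt(36n)) ∫_{−∞}^{∞} e^(−u^2) du = sqrt(π/(36n)).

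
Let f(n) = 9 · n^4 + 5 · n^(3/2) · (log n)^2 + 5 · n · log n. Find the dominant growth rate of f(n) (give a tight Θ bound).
f(n) ∈ Θ(n^4)

Compare the terms by growth order. For large n, n^a · (log n)^b dominates n^a' · (log n)^b' iff a > a', or (a = a' and b > b'). Ranking the 3 terms shows the dominant one is 9 · n^4. Hence f(n) ∈ Θ(n^4).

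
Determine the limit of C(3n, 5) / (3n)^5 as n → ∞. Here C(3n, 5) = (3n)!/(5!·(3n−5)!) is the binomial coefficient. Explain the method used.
lim = 1/5! = 1/120

With N = 3n → ∞: C(N, 5) / N^5 = [N(N−1)…(N−4)] / (5! · N^5) = (1/5!) · 1 · (1 − 1/(3n)) · (1 − 2/(3n)) · (1 − 3/(3n)) · (1 − 4/(3n)). Each factor → 1 as N → ∞, so the limit is 1/5! = 1/120.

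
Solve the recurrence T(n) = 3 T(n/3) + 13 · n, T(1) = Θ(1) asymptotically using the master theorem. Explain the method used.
T(n) = Θ(n log n)

log_3 3 = 1, and f(n) = 13 · n = Θ(n^(log_3 3)). This is Case 2 of the master theorem: T(n) = Θ(f(n) · log n) = Θ(n log n).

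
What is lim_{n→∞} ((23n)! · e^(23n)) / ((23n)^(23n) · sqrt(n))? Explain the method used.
lim = sqrt(2π·23)

Stirling: (23n)! ~ sqrt(2π·23n) · (23n/e)^(23n). Hence
  (23n)! · e^(23n) / (23n)^(23n) ~ sqrt(2π·23n).
Dividing by sqrt(n): sqrt(2π·23n) / sqrt(n) = sqrt(2π·23) · n^((1−1)/2), so the limit is sqrt(2π·23).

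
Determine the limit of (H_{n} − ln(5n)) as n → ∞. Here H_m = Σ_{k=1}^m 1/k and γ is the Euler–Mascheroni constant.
lim = −ln 5 + γ

By Euler-Maclaurin, H_m = ln m + γ + O(1/m). So
  H_{n} − ln(5n) = ln(n) + γ − ln(5n) + O(1/n)
                       = ln(1/5) + γ + O(1/n).
Hence the limit is ln(1/5) + γ.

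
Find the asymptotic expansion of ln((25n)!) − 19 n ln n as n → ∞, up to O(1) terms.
ln((25n)!) − 19 n ln n = 6 n ln n + 25(ln 25 − 1) n + (1/2) ln(2π·25n) + O(1/n)

Stirling: ln((25n)!) = 25n ln(25n) − 25n + (1/2) ln(2π·25n) + O(1/n).
Expand 25n ln(25n) = 25n (ln n + ln 25) = 25n ln n + 25n ln 25.
Subtract 19n ln n: leading term is (25 − 19) n ln n = 6 n ln n. The next term is 25n ln 25 − 25n = 25(ln 25 − 1) n. Then the (1/2) ln(2π·25n) correction.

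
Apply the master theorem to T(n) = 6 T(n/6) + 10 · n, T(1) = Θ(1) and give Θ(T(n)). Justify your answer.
T(n) = Θ(n log n)

log_6 6 = 1, and f(n) = 10 · n = Θ(n^(log_6 6)). This is Case 2 of the master theorem: T(n) = Θ(f(n) · log n) = Θ(n log n).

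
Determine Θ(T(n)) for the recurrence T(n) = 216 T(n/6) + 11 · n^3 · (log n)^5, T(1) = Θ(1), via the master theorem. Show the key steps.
T(n) = Θ(n^3 · (log n)^6)

Here log_6 216 = 3 and f(n) = 11 · n^3 · (log n)^5 = Θ(n^(log_6 216) · (log n)^5). This is the extended Case 2 of the master theorem (f matches the critical exponent up to log factors), giving T(n) = Θ(n^(log_6 216) · (log n)^(5+1)) = Θ(n^3 · (log n)^6).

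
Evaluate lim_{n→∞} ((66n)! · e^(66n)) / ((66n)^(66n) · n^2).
lim = 0

Stirling: (66n)! ~ sqrt(2π·66n) · (66n/e)^(66n). Hence
  (66n)! · e^(66n) / (66n)^(66n) ~ sqrt(2π·66n).
Dividing by n^2: sqrt(2π·66n) / n^2 = sqrt(2π·66) · n^((1−4)/2), so the expression behaves like sqrt(2π·66) · n^((1−4)/2) → 0.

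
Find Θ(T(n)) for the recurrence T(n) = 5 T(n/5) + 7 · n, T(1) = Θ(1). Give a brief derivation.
T(n) = Θ(n log n)

log_5 5 = 1, and f(n) = 7 · n = Θ(n^(log_5 5)). This is Case 2 of the master theorem: T(n) = Θ(f(n) · log n) = Θ(n log n).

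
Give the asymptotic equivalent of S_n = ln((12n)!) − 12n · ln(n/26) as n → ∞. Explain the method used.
S_n ~ 12n · (ln 312 − 1) + O(ln n)

Stirling: ln((12n)!) = 12n ln(12n) − 12n + O(ln n).
  S_n = 12n ln(12n) − 12n − 12n ln(n/26) + O(ln n)
      = 12n ln(12n) − 12n ln n + 12n ln 26 − 12n + O(ln n)
      = 12n ln 12 + 12n ln 26 − 12n + O(ln n)
      = 12n (ln 312 − 1) + O(ln n).
Numerically ln(312) − 1 ≈ 4.7430.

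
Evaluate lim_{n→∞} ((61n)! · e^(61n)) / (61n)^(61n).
lim = ∞

Stirling: (61n)! ~ sqrt(2π·61n) · (61n/e)^(61n). Hence
  (61n)! · e^(61n) / (61n)^(61n) ~ sqrt(2π·61n) = sqrt(2π·61) · sqrt(n) → ∞.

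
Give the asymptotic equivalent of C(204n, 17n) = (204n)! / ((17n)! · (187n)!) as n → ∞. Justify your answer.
C(204n, 17n) ~ (8916100448256/285311670611)^(17n) · sqrt(6/(11π·17n))

Write N = 17n. Apply Stirling to each factorial:
  (12N)! ~ sqrt(2π·12N) · (12N/e)^(12N),
  N! ~ sqrt(2π N) · (N/e)^N,
  (11N)! ~ sqrt(2π·11N) · (11N/e)^(11N).
The exponential factors combine to (12N)^(12N) / (N^N · (11N)^(11N)) = 12^(12N)/11^(11N) = (12^12/11^11)^N = (8916100448256/285311670611)^N.
The square-root prefactors combine to sqrt(2π·12N) / (sqrt(2π N)·sqrt(2π·11N)) = sqrt(12 / (2π·11·N)) = sqrt(6/(11π·17n)).
Substituting N = 17n: C(204n, 17n) ~ (8916100448256/285311670611)^(17n) · sqrt(6/(11π·17n)).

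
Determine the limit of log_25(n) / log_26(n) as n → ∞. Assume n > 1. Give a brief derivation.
lim = ln(26) / ln(25) = log_25(26)

Change of base: log_25(n) = ln n / ln 25 and log_26(n) = ln n / ln 26. The ratio is (ln n / ln 25) · (ln 26 / ln n) = ln 26 / ln 25, a constant independent of n. So the limit is ln 26 / ln 25 = log_25(26).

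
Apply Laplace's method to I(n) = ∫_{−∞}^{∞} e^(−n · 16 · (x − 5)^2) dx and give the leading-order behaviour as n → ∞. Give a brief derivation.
I(n) = sqrt(π/(16n))

Here φ(x) = 16 · (x − 5)^2 has its unique minimum at x* = 5 with φ(x*) = 0 and φ''(x*) = 32. Laplace's method gives
  I(n) ~ e^(−n φ(x*)) · sqrt(2π / (n · φ''(x*))) = sqrt(2π / (32n)) = sqrt(π/(16n)).
This is exact: substituting u = (x − 5)·sqrt(16n) gives I(n) = (1/sqrt(16n)) ∫_{−∞}^{∞} e^(−u^2) du = sqrt(π/(16n)).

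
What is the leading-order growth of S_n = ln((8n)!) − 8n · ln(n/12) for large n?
S_n ~ 8n · (ln 96 − 1) + O(ln n)

Stirling: ln((8n)!) = 8n ln(8n) − 8n + O(ln n).
  S_n = 8n ln(8n) − 8n − 8n ln(n/12) + O(ln n)
      = 8n ln(8n) − 8n ln n + 8n ln 12 − 8n + O(ln n)
      = 8n ln 8 + 8n ln 12 − 8n + O(ln n)
      = 8n (ln 96 − 1) + O(ln n).
Numerically ln(96) − 1 ≈ 3.5643.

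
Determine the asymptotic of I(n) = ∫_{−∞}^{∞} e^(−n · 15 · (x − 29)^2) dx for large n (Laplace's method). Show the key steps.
I(n) = sqrt(π/(15n))

Here φ(x) = 15 · (x − 29)^2 has its unique minimum at x* = 29 with φ(x*) = 0 and φ''(x*) = 30. Laplace's method gives
  I(n) ~ e^(−n φ(x*)) · sqrt(2π / (n · φ''(x*))) = sqrt(2π / (30n)) = sqrt(π/(15n)).
This is exact: substituting u = (x − 29)·sqrt(15n) gives I(n) = (1/sqrt(15n)) ∫_{−∞}^{∞} e^(−u^2) du = sqrt(π/(15n)).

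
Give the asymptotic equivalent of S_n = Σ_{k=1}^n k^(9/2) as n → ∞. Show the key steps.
S_n ~ (2/11) · n^(11/2)

Integral comparison: Σ_{k=1}^n k^(9/2) = ∫_0^n x^(9/2) dx + O(n^(9/2)). The integral is n^(1 + 9/2) / (1 + 9/2) = n^((9+2)/2) / ((9+2)/2) = (2/11) · n^(11/2).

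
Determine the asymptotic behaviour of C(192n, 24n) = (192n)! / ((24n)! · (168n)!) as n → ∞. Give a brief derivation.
C(192n, 24n) ~ (16777216/823543)^(24n) · sqrt(4/(7π·24n))

Write N = 24n. Apply Stirling to each factorial:
  (8N)! ~ sqrt(2π·8N) · (8N/e)^(8N),
  N! ~ sqrt(2π N) · (N/e)^N,
  (7N)! ~ sqrt(2π·7N) · (7N/e)^(7N).
The exponential factors combine to (8N)^(8N) / (N^N · (7N)^(7N)) = 8^(8N)/7^(7N) = (8^8/7^7)^N = (16777216/823543)^N.
The square-root prefactors combine to sqrt(2π·8N) / (sqrt(2π N)·sqrt(2π·7N)) = sqrt(8 / (2π·7·N)) = sqrt(4/(7π·24n)).
Substituting N = 24n: C(192n, 24n) ~ (16777216/823543)^(24n) · sqrt(4/(7π·24n)).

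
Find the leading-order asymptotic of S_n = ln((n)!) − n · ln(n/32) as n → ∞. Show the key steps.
S_n ~ n · (ln 32 − 1) + O(ln n)

Stirling: ln((n)!) = n ln(n) − n + O(ln n).
  S_n = n ln(n) − n − n ln(n/32) + O(ln n)
      = n ln(n) − n ln n + n ln 32 − n + O(ln n)
      = n ln 32 − n + O(ln n)
      = n (ln 32 − 1) + O(ln n).
Numerically ln(32) − 1 ≈ 2.4657.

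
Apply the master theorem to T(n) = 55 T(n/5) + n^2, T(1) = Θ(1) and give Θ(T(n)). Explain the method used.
T(n) = Θ(n^(log_5 55))

Master theorem: compare f(n) = n^2 to n^(log_5 55) where log_5 55 ≈ 2.490. Since 2 < log_5 55, we have f(n) = O(n^(log_5 55 − ε)) for some ε > 0 — Case 1. Hence T(n) = Θ(n^(log_5 55)).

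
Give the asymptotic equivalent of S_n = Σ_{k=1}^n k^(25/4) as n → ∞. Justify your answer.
S_n ~ (4/29) · n^(29/4)

Integral comparison: Σ_{k=1}^n k^(25/4) = ∫_0^n x^(25/4) dx + O(n^(25/4)). The integral is n^(1 + 25/4) / (1 + 25/4) = n^((25+4)/4) / ((25+4)/4) = (4/29) · n^(29/4).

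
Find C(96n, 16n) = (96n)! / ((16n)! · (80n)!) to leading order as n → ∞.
C(96n, 16n) ~ (46656/3125)^(16n) · sqrt(3/(5π·16n))

Write N = 16n. Apply Stirling to each factorial:
  (6N)! ~ sqrt(2π·6N) · (6N/e)^(6N),
  N! ~ sqrt(2π N) · (N/e)^N,
  (5N)! ~ sqrt(2π·5N) · (5N/e)^(5N).
The exponential factors combine to (6N)^(6N) / (N^N · (5N)^(5N)) = 6^(6N)/5^(5N) = (6^6/5^5)^N = (46656/3125)^N.
The square-root prefactors combine to sqrt(2π·6N) / (sqrt(2π N)·sqrt(2π·5N)) = sqrt(6 / (2π·5·N)) = sqrt(3/(5π·16n)).
Substituting N = 16n: C(96n, 16n) ~ (46656/3125)^(16n) · sqrt(3/(5π·16n)).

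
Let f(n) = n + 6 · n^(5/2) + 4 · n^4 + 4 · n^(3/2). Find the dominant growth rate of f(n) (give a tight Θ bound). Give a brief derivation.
f(n) ∈ Θ(n^4)

Compare the terms by growth order. For large n, n^a · (log n)^b dominates n^a' · (log n)^b' iff a > a', or (a = a' and b > b'). Ranking the 4 terms shows the dominant one is 4 · n^4. Hence f(n) ∈ Θ(n^4).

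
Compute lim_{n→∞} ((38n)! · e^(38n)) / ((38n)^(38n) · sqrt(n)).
lim = sqrt(2π·38)

Stirling: (38n)! ~ sqrt(2π·38n) · (38n/e)^(38n). Hence
  (38n)! · e^(38n) / (38n)^(38n) ~ sqrt(2π·38n).
Dividing by sqrt(n): sqrt(2π·38n) / sqrt(n) = sqrt(2π·38) · n^((1−1)/2), so the limit is sqrt(2π·38).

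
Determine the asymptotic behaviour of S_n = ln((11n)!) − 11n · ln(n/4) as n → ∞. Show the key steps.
S_n ~ 11n · (ln 44 − 1) + O(ln n)

Stirling: ln((11n)!) = 11n ln(11n) − 11n + O(ln n).
  S_n = 11n ln(11n) − 11n − 11n ln(n/4) + O(ln n)
      = 11n ln(11n) − 11n ln n + 11n ln 4 − 11n + O(ln n)
      = 11n ln 11 + 11n ln 4 − 11n + O(ln n)
      = 11n (ln 44 − 1) + O(ln n).
Numerically ln(44) − 1 ≈ 2.7842.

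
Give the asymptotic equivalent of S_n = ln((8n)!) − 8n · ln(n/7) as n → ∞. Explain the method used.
S_n ~ 8n · (ln 56 − 1) + O(ln n)

Stirling: ln((8n)!) = 8n ln(8n) − 8n + O(ln n).
  S_n = 8n ln(8n) − 8n − 8n ln(n/7) + O(ln n)
      = 8n ln(8n) − 8n ln n + 8n ln 7 − 8n + O(ln n)
      = 8n ln 8 + 8n ln 7 − 8n + O(ln n)
      = 8n (ln 56 − 1) + O(ln n).
Numerically ln(56) − 1 ≈ 3.0254.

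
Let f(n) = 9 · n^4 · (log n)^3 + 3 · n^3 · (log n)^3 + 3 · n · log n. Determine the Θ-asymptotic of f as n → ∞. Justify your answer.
f(n) ∈ Θ(n^4 · (log n)^3)

Compare the terms by growth order. For large n, n^a · (log n)^b dominates n^a' · (log n)^b' iff a > a', or (a = a' and b > b'). Ranking the 3 terms shows the dominant one is 9 · n^4 · (log n)^3. Hence f(n) ∈ Θ(n^4 · (log n)^3).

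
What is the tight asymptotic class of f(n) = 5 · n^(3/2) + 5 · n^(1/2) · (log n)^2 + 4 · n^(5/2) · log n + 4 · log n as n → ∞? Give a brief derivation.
f(n) ∈ Θ(n^(5/2) · log n)

Compare the terms by growth order. For large n, n^a · (log n)^b dominates n^a' · (log n)^b' iff a > a', or (a = a' and b > b'). Ranking the 4 terms shows the dominant one is 4 · n^(5/2) · log n. Hence f(n) ∈ Θ(n^(5/2) · log n).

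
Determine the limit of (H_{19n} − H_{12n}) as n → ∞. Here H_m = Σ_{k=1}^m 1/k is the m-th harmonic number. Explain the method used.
lim = ln(19/12)

Euler-Maclaurin gives H_m = ln m + γ + 1/(2m) + O(1/m^2). The γ and O(1/m) terms cancel in the difference:
  H_{19n} − H_{12n} = ln(19n) − ln(12n) + O(1/n) = ln(19/12) + O(1/n).
Hence the limit is ln(19/12).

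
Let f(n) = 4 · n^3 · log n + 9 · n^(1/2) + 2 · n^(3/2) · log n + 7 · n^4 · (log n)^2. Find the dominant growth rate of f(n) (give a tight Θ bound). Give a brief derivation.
f(n) ∈ Θ(n^4 · (log n)^2)

Compare the terms by growth order. For large n, n^a · (log n)^b dominates n^a' · (log n)^b' iff a > a', or (a = a' and b > b'). Ranking the 4 terms shows the dominant one is 7 · n^4 · (log n)^2. Hence f(n) ∈ Θ(n^4 · (log n)^2).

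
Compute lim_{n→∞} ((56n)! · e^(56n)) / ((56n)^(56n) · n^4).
lim = 0

Stirling: (56n)! ~ sqrt(2π·56n) · (56n/e)^(56n). Hence
  (56n)! · e^(56n) / (56n)^(56n) ~ sqrt(2π·56n).
Dividing by n^4: sqrt(2π·56n) / n^4 = sqrt(2π·56) · n^((1−8)/2), so the expression behaves like sqrt(2π·56) · n^((1−8)/2) → 0.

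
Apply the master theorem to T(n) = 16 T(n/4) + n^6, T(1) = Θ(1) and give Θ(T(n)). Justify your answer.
T(n) = Θ(n^6)

log_4 16 ≈ 2.000. f(n) = n^6 dominates n^(log_4 16) since 6 > 2.000, and the regularity condition a·f(n/b) = 16·(n/4)^6 = (16/4096)·n^6 ≤ c·f(n) holds with c = 16/4096 ≈ 0.00391 < 1. So this is Case 3: T(n) = Θ(f(n)) = Θ(n^6).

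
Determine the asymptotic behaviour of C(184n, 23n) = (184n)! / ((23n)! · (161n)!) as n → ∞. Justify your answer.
C(184n, 23n) ~ (16777216/823543)^(23n) · sqrt(4/(7π·23n))

Write N = 23n. Apply Stirling to each factorial:
  (8N)! ~ sqrt(2π·8N) · (8N/e)^(8N),
  N! ~ sqrt(2π N) · (N/e)^N,
  (7N)! ~ sqrt(2π·7N) · (7N/e)^(7N).
The exponential factors combine to (8N)^(8N) / (N^N · (7N)^(7N)) = 8^(8N)/7^(7N) = (8^8/7^7)^N = (16777216/823543)^N.
The square-root prefactors combine to sqrt(2π·8N) / (sqrt(2π N)·sqrt(2π·7N)) = sqrt(8 / (2π·7·N)) = sqrt(4/(7π·23n)).
Substituting N = 23n: C(184n, 23n) ~ (16777216/823543)^(23n) · sqrt(4/(7π·23n)).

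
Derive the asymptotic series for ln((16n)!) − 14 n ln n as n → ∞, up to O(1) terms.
ln((16n)!) − 14 n ln n = 2 n ln n + 16(ln 16 − 1) n + (1/2) ln(2π·16n) + O(1/n)

Stirling: ln((16n)!) = 16n ln(16n) − 16n + (1/2) ln(2π·16n) + O(1/n).
Expand 16n ln(16n) = 16n (ln n + ln 16) = 16n ln n + 16n ln 16.
Subtract 14n ln n: leading term is (16 − 14) n ln n = 2 n ln n. The next term is 16n ln 16 − 16n = 16(ln 16 − 1) n. Then the (1/2) ln(2π·16n) correction.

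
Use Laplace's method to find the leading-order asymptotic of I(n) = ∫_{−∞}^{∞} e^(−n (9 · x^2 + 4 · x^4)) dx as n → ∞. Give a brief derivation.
I(n) ~ sqrt(π/(9n))

φ(x) = 9 · x^2 + 4 · x^4 has its unique global minimum at x* = 0 (since φ'(x) = 18x + 16x^3 = 0 only at x = 0 for real x with both coefficients positive, and φ → ∞ as |x| → ∞). At x* = 0, φ(0) = 0 and φ''(0) = 18. Laplace's method then gives
  I(n) ~ sqrt(2π / (n · φ''(0))) · e^(−n φ(0)) = sqrt(2π / (18n)) = sqrt(π/(9n)).
The 4 · x^4 term contributes only at subleading order (an O(1/n) relative correction).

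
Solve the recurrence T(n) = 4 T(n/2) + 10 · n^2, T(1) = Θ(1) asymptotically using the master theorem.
T(n) = Θ(n^2 log n)

log_2 4 = 2, and f(n) = 10 · n^2 = Θ(n^(log_2 4)). This is Case 2 of the master theorem: T(n) = Θ(f(n) · log n) = Θ(n^2 log n).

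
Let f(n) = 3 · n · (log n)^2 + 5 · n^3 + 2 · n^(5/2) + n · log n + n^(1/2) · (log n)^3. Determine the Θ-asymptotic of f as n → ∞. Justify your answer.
f(n) ∈ Θ(n^3)

Compare the terms by growth order. For large n, n^a · (log n)^b dominates n^a' · (log n)^b' iff a > a', or (a = a' and b > b'). Ranking the 5 terms shows the dominant one is 5 · n^3. Hence f(n) ∈ Θ(n^3).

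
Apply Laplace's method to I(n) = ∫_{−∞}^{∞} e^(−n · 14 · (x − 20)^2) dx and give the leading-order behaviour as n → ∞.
I(n) = sqrt(π/(14n))

Here φ(x) = 14 · (x − 20)^2 has its unique minimum at x* = 20 with φ(x*) = 0 and φ''(x*) = 28. Laplace's method gives
  I(n) ~ e^(−n φ(x*)) · sqrt(2π / (n · φ''(x*))) = sqrt(2π / (28n)) = sqrt(π/(14n)).
This is exact: substituting u = (x − 20)·sqrt(14n) gives I(n) = (1/sqrt(14n)) ∫_{−∞}^{∞} e^(−u^2) du = sqrt(π/(14n)).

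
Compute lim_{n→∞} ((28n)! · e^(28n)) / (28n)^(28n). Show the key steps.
lim = ∞

Stirling: (28n)! ~ sqrt(2π·28n) · (28n/e)^(28n). Hence
  (28n)! · e^(28n) / (28n)^(28n) ~ sqrt(2π·28n) = sqrt(2π·28) · sqrt(n) → ∞.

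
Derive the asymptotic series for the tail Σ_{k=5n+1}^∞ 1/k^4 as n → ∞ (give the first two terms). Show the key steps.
Σ_{k>5n} 1/k^4 = 1/(3 · (5n)^3) − 1/(2 · (5n)^4) + O(1/(5n)^5)

Compare to the integral: ∫_{5n}^∞ x^(−4) dx = [−x^(−3)/3]_{5n}^∞ = 1/((4−1)·(5n)^3). The Euler-Maclaurin correction adds −f(5n)/2 = −1/(2·(5n)^4). Euler-Maclaurin then gives
  Σ_{k>5n} 1/k^4 = ∫_{5n}^∞ dx/x^4 − 1/(2·(5n)^4) + O(1/(5n)^5).
(Equivalently this is ζ(4) − Σ_{k≤5n} 1/k^4.)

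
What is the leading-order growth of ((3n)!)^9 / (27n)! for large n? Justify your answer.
((3n)!)^9/(27n)! ~ ((2π·3n)^(8/2) / 3) · 9^(−9·3n)  →  0

Write N = 3n. Stirling: N! ~ sqrt(2π N)(N/e)^N and (9N)! ~ sqrt(2π·9N)·(9N/e)^(9N).
  (N!)^9/(9N)! ~ (2π N)^(9/2) (N/e)^(9N) / [sqrt(2π·9N) (9N/e)^(9N)]
     = (2π N)^(9/2) / sqrt(2π·9N) · (N/(9N))^(9N)
     = (2π N)^((9−1)/2) / 3 · 9^(−9N).
Since 9^9 > 1, the factor 9^(−9N) decays exponentially, so the ratio → 0. Substituting N = 3n gives the stated form.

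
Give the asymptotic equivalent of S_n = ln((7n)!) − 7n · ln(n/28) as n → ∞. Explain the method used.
S_n ~ 7n · (ln 196 − 1) + O(ln n)

Stirling: ln((7n)!) = 7n ln(7n) − 7n + O(ln n).
  S_n = 7n ln(7n) − 7n − 7n ln(n/28) + O(ln n)
      = 7n ln(7n) − 7n ln n + 7n ln 28 − 7n + O(ln n)
      = 7n ln 7 + 7n ln 28 − 7n + O(ln n)
      = 7n (ln 196 − 1) + O(ln n).
Numerically ln(196) − 1 ≈ 4.2781.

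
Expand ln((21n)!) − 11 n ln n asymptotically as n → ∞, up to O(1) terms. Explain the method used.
ln((21n)!) − 11 n ln n = 10 n ln n + 21(ln 21 − 1) n + (1/2) ln(2π·21n) + O(1/n)

Stirling: ln((21n)!) = 21n ln(21n) − 21n + (1/2) ln(2π·21n) + O(1/n).
Expand 21n ln(21n) = 21n (ln n + ln 21) = 21n ln n + 21n ln 21.
Subtract 11n ln n: leading term is (21 − 11) n ln n = 10 n ln n. The next term is 21n ln 21 − 21n = 21(ln 21 − 1) n. Then the (1/2) ln(2π·21n) correction.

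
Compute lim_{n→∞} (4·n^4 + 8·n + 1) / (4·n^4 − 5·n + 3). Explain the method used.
lim = 4/4 = 1

For large n the leading n^4 terms dominate both numerator and denominator. Dividing top and bottom by n^4, every other term tends to 0, leaving 4/4 = 1.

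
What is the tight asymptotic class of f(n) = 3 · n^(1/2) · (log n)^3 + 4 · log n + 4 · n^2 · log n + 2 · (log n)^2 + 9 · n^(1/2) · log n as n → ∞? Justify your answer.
f(n) ∈ Θ(n^2 · log n)

Compare the terms by growth order. For large n, n^a · (log n)^b dominates n^a' · (log n)^b' iff a > a', or (a = a' and b > b'). Ranking the 5 terms shows the dominant one is 4 · n^2 · log n. Hence f(n) ∈ Θ(n^2 · log n).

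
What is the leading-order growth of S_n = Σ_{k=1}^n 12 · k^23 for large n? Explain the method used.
S_n ~ n^24 / 2

By integral comparison (Euler-Maclaurin), Σ_{k=1}^n 12 · k^23 = 12 · ∫_0^n x^23 dx + O(n^23) = 12 · n^24/24 = n^24 / 2 + O(n^23). (Equivalently, Faulhaber's formula gives the same leading term.)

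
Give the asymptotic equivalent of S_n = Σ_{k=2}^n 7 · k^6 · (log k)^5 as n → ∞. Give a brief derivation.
S_n ~ n^7 · (log n)^5

By integral comparison, S_n = ∫_1^n 7 · x^6 · (log x)^5 dx + O(n^6 · (log n)^5). For the integral, the leading term of ∫_1^n x^6 (log x)^5 dx is n^7/7 · (log n)^5 (by repeated integration by parts; each step lowers the log-exponent and produces a relatively O(1/log n) correction). Hence S_n ~ n^7 · (log n)^5.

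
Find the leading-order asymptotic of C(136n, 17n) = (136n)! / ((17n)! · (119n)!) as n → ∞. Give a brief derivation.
C(136n, 17n) ~ (16777216/823543)^(17n) · sqrt(4/(7π·17n))

Write N = 17n. Apply Stirling to each factorial:
  (8N)! ~ sqrt(2π·8N) · (8N/e)^(8N),
  N! ~ sqrt(2π N) · (N/e)^N,
  (7N)! ~ sqrt(2π·7N) · (7N/e)^(7N).
The exponential factors combine to (8N)^(8N) / (N^N · (7N)^(7N)) = 8^(8N)/7^(7N) = (8^8/7^7)^N = (16777216/823543)^N.
The square-root prefactors combine to sqrt(2π·8N) / (sqrt(2π N)·sqrt(2π·7N)) = sqrt(8 / (2π·7·N)) = sqrt(4/(7π·17n)).
Substituting N = 17n: C(136n, 17n) ~ (16777216/823543)^(17n) · sqrt(4/(7π·17n)).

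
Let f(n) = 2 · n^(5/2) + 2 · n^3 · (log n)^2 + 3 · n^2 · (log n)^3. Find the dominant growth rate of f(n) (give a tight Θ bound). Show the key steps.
f(n) ∈ Θ(n^3 · (log n)^2)

Compare the terms by growth order. For large n, n^a · (log n)^b dominates n^a' · (log n)^b' iff a > a', or (a = a' and b > b'). Ranking the 3 terms shows the dominant one is 2 · n^3 · (log n)^2. Hence f(n) ∈ Θ(n^3 · (log n)^2).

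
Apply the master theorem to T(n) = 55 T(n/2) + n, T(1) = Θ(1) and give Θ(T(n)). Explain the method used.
T(n) = Θ(n^(log_2 55))

Master theorem: compare f(n) = n to n^(log_2 55) where log_2 55 ≈ 5.781. Since 1 < log_2 55, we have f(n) = O(n^(log_2 55 − ε)) for some ε > 0 — Case 1. Hence T(n) = Θ(n^(log_2 55)).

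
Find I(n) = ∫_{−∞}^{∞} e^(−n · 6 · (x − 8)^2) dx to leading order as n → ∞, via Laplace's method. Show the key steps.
I(n) = sqrt(π/(6n))

Here φ(x) = 6 · (x − 8)^2 has its unique minimum at x* = 8 with φ(x*) = 0 and φ''(x*) = 12. Laplace's method gives
  I(n) ~ e^(−n φ(x*)) · sqrt(2π / (n · φ''(x*))) = sqrt(2π / (12n)) = sqrt(π/(6n)).
This is exact: substituting u = (x − 8)·sqrt(6n) gives I(n) = (1/sqrt(6n)) ∫_{−∞}^{∞} e^(−u^2) du = sqrt(π/(6n)).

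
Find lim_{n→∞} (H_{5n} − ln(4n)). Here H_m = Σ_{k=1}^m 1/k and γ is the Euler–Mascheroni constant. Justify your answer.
lim = ln(5/4) + γ

By Euler-Maclaurin, H_m = ln m + γ + O(1/m). So
  H_{5n} − ln(4n) = ln(5n) + γ − ln(4n) + O(1/n)
                       = ln(5/4) + γ + O(1/n).
Hence the limit is ln(5/4) + γ.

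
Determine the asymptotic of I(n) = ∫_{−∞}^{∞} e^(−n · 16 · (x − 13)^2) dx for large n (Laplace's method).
I(n) = sqrt(π/(16n))

Here φ(x) = 16 · (x − 13)^2 has its unique minimum at x* = 13 with φ(x*) = 0 and φ''(x*) = 32. Laplace's method gives
  I(n) ~ e^(−n φ(x*)) · sqrt(2π / (n · φ''(x*))) = sqrt(2π / (32n)) = sqrt(π/(16n)).
This is exact: substituting u = (x − 13)·sqrt(16n) gives I(n) = (1/sqrt(16n)) ∫_{−∞}^{∞} e^(−u^2) du = sqrt(π/(16n)).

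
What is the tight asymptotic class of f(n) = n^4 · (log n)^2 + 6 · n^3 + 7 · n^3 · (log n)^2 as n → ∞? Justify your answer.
f(n) ∈ Θ(n^4 · (log n)^2)

Compare the terms by growth order. For large n, n^a · (log n)^b dominates n^a' · (log n)^b' iff a > a', or (a = a' and b > b'). Ranking the 3 terms shows the dominant one is n^4 · (log n)^2. Hence f(n) ∈ Θ(n^4 · (log n)^2).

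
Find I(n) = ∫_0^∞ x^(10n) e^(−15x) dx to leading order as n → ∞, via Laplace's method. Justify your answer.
I(n) ~ (sqrt(2π·10n) / 15) · (10n/(15e))^(10n)

Write the integrand as exp(10n ln x − 15x) and set f(x) = 10n ln x − 15x. Then f'(x) = 10n/x − 15 = 0 at x* = 10n/15, and f''(x*) = −10n/x*^2 = −15^2/(10n). Laplace's method (interior maximum) gives
  I(n) ~ e^(f(x*)) · sqrt(2π / |f''(x*)|)
        = exp(10n ln(10n/15) − 10n) · sqrt(2π · 10n / 15^2)
        = (10n/15)^(10n) e^(−10n) · sqrt(2π·10n) / 15
        = (sqrt(2π·10n) / 15) · (10n/(15e))^(10n).
This matches Γ(10n+1)/15^(10n+1) with Stirling applied to Γ.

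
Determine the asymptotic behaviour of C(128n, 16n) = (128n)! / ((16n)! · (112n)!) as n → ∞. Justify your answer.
C(128n, 16n) ~ (16777216/823543)^(16n) · sqrt(4/(7π·16n))

Write N = 16n. Apply Stirling to each factorial:
  (8N)! ~ sqrt(2π·8N) · (8N/e)^(8N),
  N! ~ sqrt(2π N) · (N/e)^N,
  (7N)! ~ sqrt(2π·7N) · (7N/e)^(7N).
The exponential factors combine to (8N)^(8N) / (N^N · (7N)^(7N)) = 8^(8N)/7^(7N) = (8^8/7^7)^N = (16777216/823543)^N.
The square-root prefactors combine to sqrt(2π·8N) / (sqrt(2π N)·sqrt(2π·7N)) = sqrt(8 / (2π·7·N)) = sqrt(4/(7π·16n)).
Substituting N = 16n: C(128n, 16n) ~ (16777216/823543)^(16n) · sqrt(4/(7π·16n)).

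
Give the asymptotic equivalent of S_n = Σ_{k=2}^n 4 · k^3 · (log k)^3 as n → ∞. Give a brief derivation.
S_n ~ n^4 · (log n)^3

By integral comparison, S_n = ∫_1^n 4 · x^3 · (log x)^3 dx + O(n^3 · (log n)^3). For the integral, the leading term of ∫_1^n x^3 (log x)^3 dx is n^4/4 · (log n)^3 (by repeated integration by parts; each step lowers the log-exponent and produces a relatively O(1/log n) correction). Hence S_n ~ n^4 · (log n)^3.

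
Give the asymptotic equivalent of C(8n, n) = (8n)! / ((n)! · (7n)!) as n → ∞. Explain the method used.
C(8n, n) ~ (16777216/823543)^(n) · sqrt(4/(7π·n))

Write N = n. Apply Stirling to each factorial:
  (8N)! ~ sqrt(2π·8N) · (8N/e)^(8N),
  N! ~ sqrt(2π N) · (N/e)^N,
  (7N)! ~ sqrt(2π·7N) · (7N/e)^(7N).
The exponential factors combine to (8N)^(8N) / (N^N · (7N)^(7N)) = 8^(8N)/7^(7N) = (8^8/7^7)^N = (16777216/823543)^N.
The square-root prefactors combine to sqrt(2π·8N) / (sqrt(2π N)·sqrt(2π·7N)) = sqrt(8 / (2π·7·N)) = sqrt(4/(7π·n)).
Substituting N = n: C(8n, n) ~ (16777216/823543)^(n) · sqrt(4/(7π·n)).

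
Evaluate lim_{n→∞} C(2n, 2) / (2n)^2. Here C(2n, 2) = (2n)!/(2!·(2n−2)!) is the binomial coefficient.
lim = 1/2! = 1/2

With N = 2n → ∞: C(N, 2) / N^2 = [N(N−1)…(N−1)] / (2! · N^2) = (1/2!) · 1 · (1 − 1/(2n)). Each factor → 1 as N → ∞, so the limit is 1/2! = 1/2.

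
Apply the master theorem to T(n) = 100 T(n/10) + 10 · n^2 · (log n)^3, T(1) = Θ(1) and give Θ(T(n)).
T(n) = Θ(n^2 · (log n)^4)

Here log_10 100 = 2 and f(n) = 10 · n^2 · (log n)^3 = Θ(n^(log_10 100) · (log n)^3). This is the extended Case 2 of the master theorem (f matches the critical exponent up to log factors), giving T(n) = Θ(n^(log_10 100) · (log n)^(3+1)) = Θ(n^2 · (log n)^4).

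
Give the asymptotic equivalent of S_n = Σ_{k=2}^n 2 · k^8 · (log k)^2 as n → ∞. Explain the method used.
S_n ~ 2 · n^9 · (log n)^2 / 9

By integral comparison, S_n = ∫_1^n 2 · x^8 · (log x)^2 dx + O(n^8 · (log n)^2). For the integral, the leading term of ∫_1^n x^8 (log x)^2 dx is n^9/9 · (log n)^2 (by repeated integration by parts; each step lowers the log-exponent and produces a relatively O(1/log n) correction). Hence S_n ~ 2 · n^9 · (log n)^2 / 9.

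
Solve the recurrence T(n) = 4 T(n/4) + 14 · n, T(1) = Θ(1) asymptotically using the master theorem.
T(n) = Θ(n log n)

log_4 4 = 1, and f(n) = 14 · n = Θ(n^(log_4 4)). This is Case 2 of the master theorem: T(n) = Θ(f(n) · log n) = Θ(n log n).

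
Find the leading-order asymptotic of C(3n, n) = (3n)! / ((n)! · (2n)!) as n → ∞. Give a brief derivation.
C(3n, n) ~ (27/4)^(n) · sqrt(3/(4π·n))

Write N = n. Apply Stirling to each factorial:
  (3N)! ~ sqrt(2π·3N) · (3N/e)^(3N),
  N! ~ sqrt(2π N) · (N/e)^N,
  (2N)! ~ sqrt(2π·2N) · (2N/e)^(2N).
The exponential factors combine to (3N)^(3N) / (N^N · (2N)^(2N)) = 3^(3N)/2^(2N) = (3^3/2^2)^N = (27/4)^N.
The square-root prefactors combine to sqrt(2π·3N) / (sqrt(2π N)·sqrt(2π·2N)) = sqrt(3 / (2π·2·N)) = sqrt(3/(4π·n)).
Substituting N = n: C(3n, n) ~ (27/4)^(n) · sqrt(3/(4π·n)).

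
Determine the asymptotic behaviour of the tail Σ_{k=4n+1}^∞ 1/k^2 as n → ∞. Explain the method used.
Σ_{k>4n} 1/k^2 ~ 1/(1 · (4n))

Compare to the integral: ∫_{4n}^∞ x^(−2) dx = [−x^(−1)/1]_{4n}^∞ = 1/((2−1)·(4n)). Euler-Maclaurin then gives
  Σ_{k>4n} 1/k^2 = ∫_{4n}^∞ dx/x^2 − 1/(2·(4n)^2) + O(1/(4n)^3).
(Equivalently this is ζ(2) − Σ_{k≤4n} 1/k^2.)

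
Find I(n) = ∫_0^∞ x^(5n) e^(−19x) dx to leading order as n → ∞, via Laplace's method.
I(n) ~ (sqrt(2π·5n) / 19) · (5n/(19e))^(5n)

Write the integrand as exp(5n ln x − 19x) and set f(x) = 5n ln x − 19x. Then f'(x) = 5n/x − 19 = 0 at x* = 5n/19, and f''(x*) = −5n/x*^2 = −19^2/(5n). Laplace's method (interior maximum) gives
  I(n) ~ e^(f(x*)) · sqrt(2π / |f''(x*)|)
        = exp(5n ln(5n/19) − 5n) · sqrt(2π · 5n / 19^2)
        = (5n/19)^(5n) e^(−5n) · sqrt(2π·5n) / 19
        = (sqrt(2π·5n) / 19) · (5n/(19e))^(5n).
This matches Γ(5n+1)/19^(5n+1) with Stirling applied to Γ.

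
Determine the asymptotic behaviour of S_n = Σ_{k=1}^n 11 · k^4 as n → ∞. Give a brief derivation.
S_n ~ 11 · n^5 / 5

By integral comparison (Euler-Maclaurin), Σ_{k=1}^n 11 · k^4 = 11 · ∫_0^n x^4 dx + O(n^4) = 11 · n^5/5 + O(n^4). (Equivalently, Faulhaber's formula gives the same leading term.)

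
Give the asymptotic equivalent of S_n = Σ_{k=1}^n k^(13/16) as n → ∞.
S_n ~ (16/29) · n^(29/16)

Integral comparison: Σ_{k=1}^n k^(13/16) = ∫_0^n x^(13/16) dx + O(n^(13/16)). The integral is n^(1 + 13/16) / (1 + 13/16) = n^((13+16)/16) / ((13+16)/16) = (16/29) · n^(29/16).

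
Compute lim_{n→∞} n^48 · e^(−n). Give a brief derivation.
lim = 0

Exponentials with base > 1 dominate every fixed polynomial: for any fixed c, n^c / e^n → 0 as n → ∞ (e.g. by the ratio test, or since e^n grows faster than any power of n). Hence n^48 · e^(−n) = n^48 / e^n → 0.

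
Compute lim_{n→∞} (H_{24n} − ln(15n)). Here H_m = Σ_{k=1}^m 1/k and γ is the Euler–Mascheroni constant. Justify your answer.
lim = ln(8/5) + γ

By Euler-Maclaurin, H_m = ln m + γ + O(1/m). So
  H_{24n} − ln(15n) = ln(24n) + γ − ln(15n) + O(1/n)
                       = ln(24/15) + γ + O(1/n).
Hence the limit is ln(24/15) + γ (= ln(8/5)).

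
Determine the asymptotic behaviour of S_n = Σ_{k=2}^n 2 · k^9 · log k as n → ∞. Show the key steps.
S_n ~ n^10 log n / 5 − n^10 / 50

By integral comparison, S_n = ∫_1^n 2 · x^9 · log x dx + O(n^9 · log n). For the integral, ∫ x^9 log x dx = n^10 log n / 10 − n^10/100 (integration by parts). Hence S_n ~ n^10 log n / 5 − n^10 / 50.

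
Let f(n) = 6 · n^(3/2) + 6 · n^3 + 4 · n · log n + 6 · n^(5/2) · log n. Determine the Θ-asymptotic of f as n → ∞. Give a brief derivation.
f(n) ∈ Θ(n^3)

Compare the terms by growth order. For large n, n^a · (log n)^b dominates n^a' · (log n)^b' iff a > a', or (a = a' and b > b'). Ranking the 4 terms shows the dominant one is 6 · n^3. Hence f(n) ∈ Θ(n^3).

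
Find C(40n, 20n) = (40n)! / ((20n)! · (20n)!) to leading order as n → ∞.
C(40n, 20n) ~ (4)^(20n) · sqrt(1/(π·20n))

Write N = 20n. Apply Stirling to each factorial:
  (2N)! ~ sqrt(2π·2N) · (2N/e)^(2N),
  N! ~ sqrt(2π N) · (N/e)^N,
  (1N)! ~ sqrt(2π·1N) · (1N/e)^(1N).
The exponential factors combine to (2N)^(2N) / (N^N · (1N)^(1N)) = 2^(2N)/1^(1N) = (2^2/1^1)^N = (4)^N.
The square-root prefactors combine to sqrt(2π·2N) / (sqrt(2π N)·sqrt(2π·1N)) = sqrt(2 / (2π·1·N)) = sqrt(1/(π·20n)).
Substituting N = 20n: C(40n, 20n) ~ (4)^(20n) · sqrt(1/(π·20n)).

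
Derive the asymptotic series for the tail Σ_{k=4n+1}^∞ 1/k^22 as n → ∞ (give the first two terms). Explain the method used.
Σ_{k>4n} 1/k^22 = 1/(21 · (4n)^21) − 1/(2 · (4n)^22) + O(1/(4n)^23)

Compare to the integral: ∫_{4n}^∞ x^(−22) dx = [−x^(−21)/21]_{4n}^∞ = 1/((22−1)·(4n)^21). The Euler-Maclaurin correction adds −f(4n)/2 = −1/(2·(4n)^22). Euler-Maclaurin then gives
  Σ_{k>4n} 1/k^22 = ∫_{4n}^∞ dx/x^22 − 1/(2·(4n)^22) + O(1/(4n)^23).
(Equivalently this is ζ(22) − Σ_{k≤4n} 1/k^22.)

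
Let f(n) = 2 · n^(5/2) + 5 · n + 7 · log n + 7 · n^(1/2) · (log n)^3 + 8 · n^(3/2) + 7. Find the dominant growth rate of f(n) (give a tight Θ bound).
f(n) ∈ Θ(n^(5/2))

Compare the terms by growth order. For large n, n^a · (log n)^b dominates n^a' · (log n)^b' iff a > a', or (a = a' and b > b'). Ranking the 6 terms shows the dominant one is 2 · n^(5/2). Hence f(n) ∈ Θ(n^(5/2)).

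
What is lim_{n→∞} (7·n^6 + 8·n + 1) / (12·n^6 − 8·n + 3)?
lim = 7/12

For large n the leading n^6 terms dominate both numerator and denominator. Dividing top and bottom by n^6, every other term tends to 0, leaving 7/12.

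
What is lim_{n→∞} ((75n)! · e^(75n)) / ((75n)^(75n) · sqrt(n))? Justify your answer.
lim = sqrt(2π·75)

Stirling: (75n)! ~ sqrt(2π·75n) · (75n/e)^(75n). Hence
  (75n)! · e^(75n) / (75n)^(75n) ~ sqrt(2π·75n).
Dividing by sqrt(n): sqrt(2π·75n) / sqrt(n) = sqrt(2π·75) · n^((1−1)/2), so the limit is sqrt(2π·75).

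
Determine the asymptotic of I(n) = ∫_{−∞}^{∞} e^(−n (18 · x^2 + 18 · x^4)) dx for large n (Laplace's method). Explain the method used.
I(n) ~ sqrt(π/(18n))

φ(x) = 18 · x^2 + 18 · x^4 has its unique global minimum at x* = 0 (since φ'(x) = 36x + 72x^3 = 0 only at x = 0 for real x with both coefficients positive, and φ → ∞ as |x| → ∞). At x* = 0, φ(0) = 0 and φ''(0) = 36. Laplace's method then gives
  I(n) ~ sqrt(2π / (n · φ''(0))) · e^(−n φ(0)) = sqrt(2π / (36n)) = sqrt(π/(18n)).
The 18 · x^4 term contributes only at subleading order (an O(1/n) relative correction).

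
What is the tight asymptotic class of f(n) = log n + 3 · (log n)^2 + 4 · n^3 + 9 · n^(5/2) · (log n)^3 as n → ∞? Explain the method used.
f(n) ∈ Θ(n^3)

Compare the terms by growth order. For large n, n^a · (log n)^b dominates n^a' · (log n)^b' iff a > a', or (a = a' and b > b'). Ranking the 4 terms shows the dominant one is 4 · n^3. Hence f(n) ∈ Θ(n^3).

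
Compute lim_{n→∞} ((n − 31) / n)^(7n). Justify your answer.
lim = e^(−217)

Rewrite as (1 − 31/n)^(7n). By the standard limit (1 + x/n)^n → e^x, we have (1 − 31/n)^n → e^(−31), and raising to the 7th power gives e^(−217).
More precisely, ln[(1 − 31/n)^(7n)] = 7n · ln(1 − 31/n) = 7n · (-31/n + O(1/n^2)) = -217 + O(1/n) → -217.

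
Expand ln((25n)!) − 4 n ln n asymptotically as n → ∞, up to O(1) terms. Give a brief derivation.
ln((25n)!) − 4 n ln n = 21 n ln n + 25(ln 25 − 1) n + (1/2) ln(2π·25n) + O(1/n)

Stirling: ln((25n)!) = 25n ln(25n) − 25n + (1/2) ln(2π·25n) + O(1/n).
Expand 25n ln(25n) = 25n (ln n + ln 25) = 25n ln n + 25n ln 25.
Subtract 4n ln n: leading term is (25 − 4) n ln n = 21 n ln n. The next term is 25n ln 25 − 25n = 25(ln 25 − 1) n. Then the (1/2) ln(2π·25n) correction.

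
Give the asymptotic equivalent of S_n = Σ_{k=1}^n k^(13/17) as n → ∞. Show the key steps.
S_n ~ (17/30) · n^(30/17)

Integral comparison: Σ_{k=1}^n k^(13/17) = ∫_0^n x^(13/17) dx + O(n^(13/17)). The integral is n^(1 + 13/17) / (1 + 13/17) = n^((13+17)/17) / ((13+17)/17) = (17/30) · n^(30/17).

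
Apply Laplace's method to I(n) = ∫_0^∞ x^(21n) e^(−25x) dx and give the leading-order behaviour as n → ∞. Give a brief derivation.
I(n) ~ (sqrt(2π·21n) / 25) · (21n/(25e))^(21n)

Write the integrand as exp(21n ln x − 25x) and set f(x) = 21n ln x − 25x. Then f'(x) = 21n/x − 25 = 0 at x* = 21n/25, and f''(x*) = −21n/x*^2 = −25^2/(21n). Laplace's method (interior maximum) gives
  I(n) ~ e^(f(x*)) · sqrt(2π / |f''(x*)|)
        = exp(21n ln(21n/25) − 21n) · sqrt(2π · 21n / 25^2)
        = (21n/25)^(21n) e^(−21n) · sqrt(2π·21n) / 25
        = (sqrt(2π·21n) / 25) · (21n/(25e))^(21n).
This matches Γ(21n+1)/25^(21n+1) with Stirling applied to Γ.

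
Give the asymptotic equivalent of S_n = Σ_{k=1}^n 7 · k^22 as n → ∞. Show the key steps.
S_n ~ 7 · n^23 / 23

By integral comparison (Euler-Maclaurin), Σ_{k=1}^n 7 · k^22 = 7 · ∫_0^n x^22 dx + O(n^22) = 7 · n^23/23 + O(n^22). (Equivalently, Faulhaber's formula gives the same leading term.)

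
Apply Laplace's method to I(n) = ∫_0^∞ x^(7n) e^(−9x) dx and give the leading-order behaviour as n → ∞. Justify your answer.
I(n) ~ (sqrt(2π·7n) / 9) · (7n/(9e))^(7n)

Write the integrand as exp(7n ln x − 9x) and set f(x) = 7n ln x − 9x. Then f'(x) = 7n/x − 9 = 0 at x* = 7n/9, and f''(x*) = −7n/x*^2 = −9^2/(7n). Laplace's method (interior maximum) gives
  I(n) ~ e^(f(x*)) · sqrt(2π / |f''(x*)|)
        = exp(7n ln(7n/9) − 7n) · sqrt(2π · 7n / 9^2)
        = (7n/9)^(7n) e^(−7n) · sqrt(2π·7n) / 9
        = (sqrt(2π·7n) / 9) · (7n/(9e))^(7n).
This matches Γ(7n+1)/9^(7n+1) with Stirling applied to Γ.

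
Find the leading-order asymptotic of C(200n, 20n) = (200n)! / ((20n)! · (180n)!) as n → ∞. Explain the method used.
C(200n, 20n) ~ (10000000000/387420489)^(20n) · sqrt(5/(9π·20n))

Write N = 20n. Apply Stirling to each factorial:
  (10N)! ~ sqrt(2π·10N) · (10N/e)^(10N),
  N! ~ sqrt(2π N) · (N/e)^N,
  (9N)! ~ sqrt(2π·9N) · (9N/e)^(9N).
The exponential factors combine to (10N)^(10N) / (N^N · (9N)^(9N)) = 10^(10N)/9^(9N) = (10^10/9^9)^N = (10000000000/387420489)^N.
The square-root prefactors combine to sqrt(2π·10N) / (sqrt(2π N)·sqrt(2π·9N)) = sqrt(10 / (2π·9·N)) = sqrt(5/(9π·20n)).
Substituting N = 20n: C(200n, 20n) ~ (10000000000/387420489)^(20n) · sqrt(5/(9π·20n)).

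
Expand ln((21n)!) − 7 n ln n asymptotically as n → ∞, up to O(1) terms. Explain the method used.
ln((21n)!) − 7 n ln n = 14 n ln n + 21(ln 21 − 1) n + (1/2) ln(2π·21n) + O(1/n)

Stirling: ln((21n)!) = 21n ln(21n) − 21n + (1/2) ln(2π·21n) + O(1/n).
Expand 21n ln(21n) = 21n (ln n + ln 21) = 21n ln n + 21n ln 21.
Subtract 7n ln n: leading term is (21 − 7) n ln n = 14 n ln n. The next term is 21n ln 21 − 21n = 21(ln 21 − 1) n. Then the (1/2) ln(2π·21n) correction.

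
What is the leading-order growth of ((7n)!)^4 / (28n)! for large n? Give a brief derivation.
((7n)!)^4/(28n)! ~ ((2π·7n)^(3/2) / 2) · 4^(−4·7n)  →  0

Write N = 7n. Stirling: N! ~ sqrt(2π N)(N/e)^N and (4N)! ~ sqrt(2π·4N)·(4N/e)^(4N).
  (N!)^4/(4N)! ~ (2π N)^(4/2) (N/e)^(4N) / [sqrt(2π·4N) (4N/e)^(4N)]
     = (2π N)^(4/2) / sqrt(2π·4N) · (N/(4N))^(4N)
     = (2π N)^((4−1)/2) / 2 · 4^(−4N).
Since 4^4 > 1, the factor 4^(−4N) decays exponentially, so the ratio → 0. Substituting N = 7n gives the stated form.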